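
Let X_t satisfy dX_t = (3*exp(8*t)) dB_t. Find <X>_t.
<X>_t = 9*exp(16*t)/16 - 9/16

For an Itô process dX_t = a(t) dt + b(t) dB_t, the quadratic variation is <X>_t = int_0^t b(s)^2 ds (the drift term does not contribute). Here b(s) = 3*exp(8*s), so
  b(s)^2 = 9*exp(16*s).
Integrating from 0 to t:
  <X>_t = int_0^t (9*exp(16*s)) ds = 9*exp(16*t)/16 - 9/16.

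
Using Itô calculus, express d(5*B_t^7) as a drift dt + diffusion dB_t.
d(5*B_t^7) = (105*B_t^5) dt + (35*B_t^6) dB_t

Itô's formula for f(B_t) gives d f(B_t) = f'(B_t) dB_t + (1/2) f''(B_t) dt. Compute derivatives of f(x) = 5*x^7:
  f'(x)  = 35*x^6
  f''(x) = 210*x^5
Substitute x = B_t and multiply the f'' term by 1/2:
  drift     = (1/2) * (210*x^5) evaluated at B_t = 105*B_t^5
  diffusion = (35*x^6) evaluated at B_t = 35*B_t^6
Therefore d(5*B_t^7) = (105*B_t^5) dt + (35*B_t^6) dB_t.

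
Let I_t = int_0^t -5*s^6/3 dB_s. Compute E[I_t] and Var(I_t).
E[I_t] = 0; Var(I_t) = 25*t^13/117

The Itô integral of a deterministic integrand f(s) has mean 0 because each increment f(s) * (B_{s+ds} - B_s) has mean 0. By the Itô isometry:
  Var( int_0^t f(s) dB_s ) = E[ (int_0^t f(s) dB_s)^2 ] = int_0^t f(s)^2 ds.
Here f(s) = -5*s^6/3, so f(s)^2 = 25*s^12/9. Integrate:
  int_0^t (25*s^12/9) ds = 25*t^13/117.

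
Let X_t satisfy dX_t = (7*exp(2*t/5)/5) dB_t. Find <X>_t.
<X>_t = 49*exp(4*t/5)/20 - 49/20

For an Itô process dX_t = a(t) dt + b(t) dB_t, the quadratic variation is <X>_t = int_0^t b(s)^2 ds (the drift term does not contribute). Here b(s) = 7*exp(2*s/5)/5, so
  b(s)^2 = 49*exp(4*s/5)/25.
Integrating from 0 to t:
  <X>_t = int_0^t (49*exp(4*s/5)/25) ds = 49*exp(4*t/5)/20 - 49/20.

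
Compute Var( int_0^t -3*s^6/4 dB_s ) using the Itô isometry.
Var = 9*t^13/208

The Itô integral of a deterministic integrand f(s) has mean 0 because each increment f(s) * (B_{s+ds} - B_s) has mean 0. By the Itô isometry:
  Var( int_0^t f(s) dB_s ) = E[ (int_0^t f(s) dB_s)^2 ] = int_0^t f(s)^2 ds.
Here f(s) = -3*s^6/4, so f(s)^2 = 9*s^12/16. Integrate:
  int_0^t (9*s^12/16) ds = 9*t^13/208.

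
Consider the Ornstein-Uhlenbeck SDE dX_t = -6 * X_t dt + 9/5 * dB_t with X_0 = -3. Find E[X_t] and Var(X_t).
E[X_t] = -3*exp(-6*t); Var(X_t) = 27/100 - 27*exp(-12*t)/100

The OU SDE dX = -theta X dt + sigma dB admits the integrating factor exp(theta t): d(exp(theta t) X_t) = sigma exp(theta t) dB_t. Integrating from 0 to t:
  X_t = x_0 * exp(-theta t) + sigma * int_0^t exp(-theta (t-s)) dB_s.
The Itô integral has mean 0 and (by the Itô isometry) variance sigma^2 * int_0^t exp(-2 theta (t - s)) ds = sigma^2 * (1 - exp(-2 theta t)) / (2 theta).
With theta = 6, sigma = 9/5, x_0 = -3:
  E[X_t] = -3 * exp(-6 t) = -3*exp(-6*t)
  Var(X_t) = (9/5)^2 * (1 - exp(-2*6 t)) / (2 * 6) = 27/100 - 27*exp(-12*t)/100.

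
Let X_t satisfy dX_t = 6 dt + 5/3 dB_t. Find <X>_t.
<X>_t = 25*t/9

For an Itô process dX_t = a(t) dt + b(t) dB_t, the quadratic variation is <X>_t = int_0^t b(s)^2 ds (the drift term does not contribute). Here b(s) = 5/3, so
  b(s)^2 = 25/9.
Integrating from 0 to t:
  <X>_t = int_0^t (25/9) ds = 25*t/9.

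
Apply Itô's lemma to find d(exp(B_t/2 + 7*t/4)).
d(exp(B_t/2 + 7*t/4)) = (15*exp(B_t/2 + 7*t/4)/8) dt + (exp(B_t/2 + 7*t/4)/2) dB_t

Itô's formula for f(t, x): d f(t, B_t) = (f_t + (1/2) f_xx) dt + f_x dB_t. Compute partials of f(t, x) = exp(7*t/4 + x/2):
  f_t(t,x)  = 7*exp(7*t/4 + x/2)/4
  f_x(t,x)  = exp(7*t/4 + x/2)/2
  f_xx(t,x) = exp(7*t/4 + x/2)/4
Assemble drift = f_t + (1/2) f_xx = 15*exp(7*t/4 + x/2)/8 and diffusion = f_x = exp(7*t/4 + x/2)/2. Substituting x = B_t:
  d(exp(B_t/2 + 7*t/4)) = (15*exp(B_t/2 + 7*t/4)/8) dt + (exp(B_t/2 + 7*t/4)/2) dB_t.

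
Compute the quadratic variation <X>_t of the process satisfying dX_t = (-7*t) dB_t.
<X>_t = 49*t^3/3

For an Itô process dX_t = a(t) dt + b(t) dB_t, the quadratic variation is <X>_t = int_0^t b(s)^2 ds (the drift term does not contribute). Here b(s) = -7*s, so
  b(s)^2 = 49*s^2.
Integrating from 0 to t:
  <X>_t = int_0^t (49*s^2) ds = 49*t^3/3.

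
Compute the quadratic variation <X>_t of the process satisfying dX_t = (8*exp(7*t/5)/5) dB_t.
<X>_t = 32*exp(14*t/5)/35 - 32/35

For an Itô process dX_t = a(t) dt + b(t) dB_t, the quadratic variation is <X>_t = int_0^t b(s)^2 ds (the drift term does not contribute). Here b(s) = 8*exp(7*s/5)/5, so
  b(s)^2 = 64*exp(14*s/5)/25.
Integrating from 0 to t:
  <X>_t = int_0^t (64*exp(14*s/5)/25) ds = 32*exp(14*t/5)/35 - 32/35.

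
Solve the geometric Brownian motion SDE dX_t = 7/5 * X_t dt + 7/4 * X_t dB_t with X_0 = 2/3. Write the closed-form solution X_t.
X_t = 2/3 * exp((-21/160) * t + (7/4) * B_t)

For GBM dX = mu X dt + sigma X dB with X_0 = x_0, apply Itô to Y = log X: dY = (mu - sigma^2/2) dt + sigma dB, so Y_t = log(x_0) + (mu - sigma^2/2) t + sigma B_t and hence X_t = x_0 * exp((mu - sigma^2/2) t + sigma B_t).
With mu = 7/5, sigma = 7/4, x_0 = 2/3, this gives:
  X_t = 2/3 * exp((-21/160) * t + (7/4) * B_t).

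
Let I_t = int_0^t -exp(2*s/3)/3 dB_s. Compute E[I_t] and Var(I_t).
E[I_t] = 0; Var(I_t) = exp(4*t/3)/12 - 1/12

The Itô integral of a deterministic integrand f(s) has mean 0 because each increment f(s) * (B_{s+ds} - B_s) has mean 0. By the Itô isometry:
  Var( int_0^t f(s) dB_s ) = E[ (int_0^t f(s) dB_s)^2 ] = int_0^t f(s)^2 ds.
Here f(s) = -exp(2*s/3)/3, so f(s)^2 = exp(4*s/3)/9. Integrate:
  int_0^t (exp(4*s/3)/9) ds = exp(4*t/3)/12 - 1/12.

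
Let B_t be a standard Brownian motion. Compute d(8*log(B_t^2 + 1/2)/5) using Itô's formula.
d(8*log(B_t^2 + 1/2)/5) = (16*(1 - 2*B_t^2)/(5*(2*B_t^2 + 1)^2)) dt + (32*B_t/(5*(2*B_t^2 + 1))) dB_t

Itô's formula for f(B_t) gives d f(B_t) = f'(B_t) dB_t + (1/2) f''(B_t) dt. Compute derivatives of f(x) = 8*log(x^2 + 1/2)/5:
  f'(x)  = 32*x/(5*(2*x^2 + 1))
  f''(x) = 32*(1 - 2*x^2)/(5*(2*x^2 + 1)^2)
Substitute x = B_t and multiply the f'' term by 1/2:
  drift     = (1/2) * (32*(1 - 2*x^2)/(5*(2*x^2 + 1)^2)) evaluated at B_t = 16*(1 - 2*B_t^2)/(5*(2*B_t^2 + 1)^2)
  diffusion = (32*x/(5*(2*x^2 + 1))) evaluated at B_t = 32*B_t/(5*(2*B_t^2 + 1))
Therefore d(8*log(B_t^2 + 1/2)/5) = (16*(1 - 2*B_t^2)/(5*(2*B_t^2 + 1)^2)) dt + (32*B_t/(5*(2*B_t^2 + 1))) dB_t.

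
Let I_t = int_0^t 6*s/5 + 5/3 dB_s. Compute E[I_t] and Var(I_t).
E[I_t] = 0; Var(I_t) = t*(108*t^2 + 450*t + 625)/225

The Itô integral of a deterministic integrand f(s) has mean 0 because each increment f(s) * (B_{s+ds} - B_s) has mean 0. By the Itô isometry:
  Var( int_0^t f(s) dB_s ) = E[ (int_0^t f(s) dB_s)^2 ] = int_0^t f(s)^2 ds.
Here f(s) = 6*s/5 + 5/3, so f(s)^2 = (18*s + 25)^2/225. Integrate:
  int_0^t ((18*s + 25)^2/225) ds = t*(108*t^2 + 450*t + 625)/225.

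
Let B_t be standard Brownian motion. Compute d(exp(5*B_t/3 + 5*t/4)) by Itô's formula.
d(exp(5*B_t/3 + 5*t/4)) = (95*exp(5*B_t/3 + 5*t/4)/36) dt + (5*exp(5*B_t/3 + 5*t/4)/3) dB_t

Itô's formula for f(t, x): d f(t, B_t) = (f_t + (1/2) f_xx) dt + f_x dB_t. Compute partials of f(t, x) = exp(5*t/4 + 5*x/3):
  f_t(t,x)  = 5*exp(5*t/4 + 5*x/3)/4
  f_x(t,x)  = 5*exp(5*t/4 + 5*x/3)/3
  f_xx(t,x) = 25*exp(5*t/4 + 5*x/3)/9
Assemble drift = f_t + (1/2) f_xx = 95*exp(5*t/4 + 5*x/3)/36 and diffusion = f_x = 5*exp(5*t/4 + 5*x/3)/3. Substituting x = B_t:
  d(exp(5*B_t/3 + 5*t/4)) = (95*exp(5*B_t/3 + 5*t/4)/36) dt + (5*exp(5*B_t/3 + 5*t/4)/3) dB_t.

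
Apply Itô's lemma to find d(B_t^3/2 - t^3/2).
d(B_t^3/2 - t^3/2) = (3*B_t/2 - 3*t^2/2) dt + (3*B_t^2/2) dB_t

Itô's formula for f(t, x): d f(t, B_t) = (f_t + (1/2) f_xx) dt + f_x dB_t. Compute partials of f(t, x) = -t^3/2 + x^3/2:
  f_t(t,x)  = -3*t^2/2
  f_x(t,x)  = 3*x^2/2
  f_xx(t,x) = 3*x
Assemble drift = f_t + (1/2) f_xx = -3*t^2/2 + 3*x/2 and diffusion = f_x = 3*x^2/2. Substituting x = B_t:
  d(B_t^3/2 - t^3/2) = (3*B_t/2 - 3*t^2/2) dt + (3*B_t^2/2) dB_t.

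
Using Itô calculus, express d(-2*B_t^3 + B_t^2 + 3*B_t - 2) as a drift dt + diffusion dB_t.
d(-2*B_t^3 + B_t^2 + 3*B_t - 2) = (1 - 6*B_t) dt + (-6*B_t^2 + 2*B_t + 3) dB_t

Itô's formula for f(B_t) gives d f(B_t) = f'(B_t) dB_t + (1/2) f''(B_t) dt. Compute derivatives of f(x) = -2*x^3 + x^2 + 3*x - 2:
  f'(x)  = -6*x^2 + 2*x + 3
  f''(x) = 2 - 12*x
Substitute x = B_t and multiply the f'' term by 1/2:
  drift     = (1/2) * (2 - 12*x) evaluated at B_t = 1 - 6*B_t
  diffusion = (-6*x^2 + 2*x + 3) evaluated at B_t = -6*B_t^2 + 2*B_t + 3
Therefore d(-2*B_t^3 + B_t^2 + 3*B_t - 2) = (1 - 6*B_t) dt + (-6*B_t^2 + 2*B_t + 3) dB_t.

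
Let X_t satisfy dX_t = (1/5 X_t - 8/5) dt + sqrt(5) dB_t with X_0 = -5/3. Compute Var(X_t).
Var(X_t) = 25*exp(2*t/5)/2 - 25/2

The variance V(t) = Var(X_t) satisfies V'(t) = 2 a V(t) + c^2 with V(0) = 0 (drift coefficient is linear in X, diffusion is constant). With a = 1/5, c = sqrt(5), the solution is
  V(t) = (c^2 / (2 a)) * (exp(2 a t) - 1)
       = (sqrt(5)^2 / (2*(1/5))) * (exp((2/5) t) - 1)
       = 25*exp(2*t/5)/2 - 25/2.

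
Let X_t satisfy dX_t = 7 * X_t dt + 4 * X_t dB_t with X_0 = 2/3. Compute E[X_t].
E[X_t] = 2*exp(7*t)/3

For GBM dX = mu X dt + sigma X dB with X_0 = x_0, apply Itô to Y = log X: dY = (mu - sigma^2/2) dt + sigma dB, so Y_t = log(x_0) + (mu - sigma^2/2) t + sigma B_t and hence X_t = x_0 * exp((mu - sigma^2/2) t + sigma B_t).
With mu = 7, sigma = 4, x_0 = 2/3, this gives:
  X_t = 2/3 * exp((-1) * t + (4) * B_t).
Since sigma*B_t ~ Normal(0, sigma^2 t), E[exp(sigma*B_t)] = exp(sigma^2 t / 2); so E[X_t] = x_0 * exp((mu - sigma^2/2) t) * exp(sigma^2 t / 2) = x_0 * exp(mu t) = 2*exp(7*t)/3.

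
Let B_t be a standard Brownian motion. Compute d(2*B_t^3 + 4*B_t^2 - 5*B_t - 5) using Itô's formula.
d(2*B_t^3 + 4*B_t^2 - 5*B_t - 5) = (6*B_t + 4) dt + (6*B_t^2 + 8*B_t - 5) dB_t

Itô's formula for f(B_t) gives d f(B_t) = f'(B_t) dB_t + (1/2) f''(B_t) dt. Compute derivatives of f(x) = 2*x^3 + 4*x^2 - 5*x - 5:
  f'(x)  = 6*x^2 + 8*x - 5
  f''(x) = 12*x + 8
Substitute x = B_t and multiply the f'' term by 1/2:
  drift     = (1/2) * (12*x + 8) evaluated at B_t = 6*B_t + 4
  diffusion = (6*x^2 + 8*x - 5) evaluated at B_t = 6*B_t^2 + 8*B_t - 5
Therefore d(2*B_t^3 + 4*B_t^2 - 5*B_t - 5) = (6*B_t + 4) dt + (6*B_t^2 + 8*B_t - 5) dB_t.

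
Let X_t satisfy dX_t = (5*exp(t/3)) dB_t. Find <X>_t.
<X>_t = 75*exp(2*t/3)/2 - 75/2

For an Itô process dX_t = a(t) dt + b(t) dB_t, the quadratic variation is <X>_t = int_0^t b(s)^2 ds (the drift term does not contribute). Here b(s) = 5*exp(s/3), so
  b(s)^2 = 25*exp(2*s/3).
Integrating from 0 to t:
  <X>_t = int_0^t (25*exp(2*s/3)) ds = 75*exp(2*t/3)/2 - 75/2.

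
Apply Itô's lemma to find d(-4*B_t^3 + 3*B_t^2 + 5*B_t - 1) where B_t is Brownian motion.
d(-4*B_t^3 + 3*B_t^2 + 5*B_t - 1) = (3 - 12*B_t) dt + (-12*B_t^2 + 6*B_t + 5) dB_t

Itô's formula for f(B_t) gives d f(B_t) = f'(B_t) dB_t + (1/2) f''(B_t) dt. Compute derivatives of f(x) = -4*x^3 + 3*x^2 + 5*x - 1:
  f'(x)  = -12*x^2 + 6*x + 5
  f''(x) = 6 - 24*x
Substitute x = B_t and multiply the f'' term by 1/2:
  drift     = (1/2) * (6 - 24*x) evaluated at B_t = 3 - 12*B_t
  diffusion = (-12*x^2 + 6*x + 5) evaluated at B_t = -12*B_t^2 + 6*B_t + 5
Therefore d(-4*B_t^3 + 3*B_t^2 + 5*B_t - 1) = (3 - 12*B_t) dt + (-12*B_t^2 + 6*B_t + 5) dB_t.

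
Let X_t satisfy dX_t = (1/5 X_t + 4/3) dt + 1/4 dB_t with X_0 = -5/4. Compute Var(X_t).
Var(X_t) = 5*exp(2*t/5)/32 - 5/32

The variance V(t) = Var(X_t) satisfies V'(t) = 2 a V(t) + c^2 with V(0) = 0 (drift coefficient is linear in X, diffusion is constant). With a = 1/5, c = 1/4, the solution is
  V(t) = (c^2 / (2 a)) * (exp(2 a t) - 1)
       = ((1/4)^2 / (2*(1/5))) * (exp((2/5) t) - 1)
       = 5*exp(2*t/5)/32 - 5/32.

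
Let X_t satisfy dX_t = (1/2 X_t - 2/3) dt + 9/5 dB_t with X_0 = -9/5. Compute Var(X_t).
Var(X_t) = 81*exp(t)/25 - 81/25

The variance V(t) = Var(X_t) satisfies V'(t) = 2 a V(t) + c^2 with V(0) = 0 (drift coefficient is linear in X, diffusion is constant). With a = 1/2, c = 9/5, the solution is
  V(t) = (c^2 / (2 a)) * (exp(2 a t) - 1)
       = ((9/5)^2 / (2*(1/2))) * (exp(1 t) - 1)
       = 81*exp(t)/25 - 81/25.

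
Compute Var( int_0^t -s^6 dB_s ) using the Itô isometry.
Var = t^13/13

The Itô integral of a deterministic integrand f(s) has mean 0 because each increment f(s) * (B_{s+ds} - B_s) has mean 0. By the Itô isometry:
  Var( int_0^t f(s) dB_s ) = E[ (int_0^t f(s) dB_s)^2 ] = int_0^t f(s)^2 ds.
Here f(s) = -s^6, so f(s)^2 = s^12. Integrate:
  int_0^t (s^12) ds = t^13/13.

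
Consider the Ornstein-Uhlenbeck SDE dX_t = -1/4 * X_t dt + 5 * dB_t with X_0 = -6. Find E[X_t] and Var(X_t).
E[X_t] = -6*exp(-t/4); Var(X_t) = 50 - 50*exp(-t/2)

The OU SDE dX = -theta X dt + sigma dB admits the integrating factor exp(theta t): d(exp(theta t) X_t) = sigma exp(theta t) dB_t. Integrating from 0 to t:
  X_t = x_0 * exp(-theta t) + sigma * int_0^t exp(-theta (t-s)) dB_s.
The Itô integral has mean 0 and (by the Itô isometry) variance sigma^2 * int_0^t exp(-2 theta (t - s)) ds = sigma^2 * (1 - exp(-2 theta t)) / (2 theta).
With theta = 1/4, sigma = 5, x_0 = -6:
  E[X_t] = -6 * exp(-1/4 t) = -6*exp(-t/4)
  Var(X_t) = (5)^2 * (1 - exp(-2*1/4 t)) / (2 * 1/4) = 50 - 50*exp(-t/2).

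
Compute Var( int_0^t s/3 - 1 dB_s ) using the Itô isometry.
Var = t*(t^2 - 9*t + 27)/27

The Itô integral of a deterministic integrand f(s) has mean 0 because each increment f(s) * (B_{s+ds} - B_s) has mean 0. By the Itô isometry:
  Var( int_0^t f(s) dB_s ) = E[ (int_0^t f(s) dB_s)^2 ] = int_0^t f(s)^2 ds.
Here f(s) = s/3 - 1, so f(s)^2 = (s - 3)^2/9. Integrate:
  int_0^t ((s - 3)^2/9) ds = t*(t^2 - 9*t + 27)/27.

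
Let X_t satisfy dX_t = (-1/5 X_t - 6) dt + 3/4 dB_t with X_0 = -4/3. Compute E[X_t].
E[X_t] = -30 + 86*exp(-t/5)/3

Taking expectations and using E[dB_t] = 0, the mean m(t) = E[X_t] satisfies the ODE m'(t) = a m(t) + b with m(0) = x_0. With a = -1/5, b = -6, x_0 = -4/3, the solution is
  m(t) = x_0 * exp(a t) + (b/a) * (exp(a t) - 1)
       = (-4/3) * exp((-1/5) t) + ((-6)/(-1/5)) * (exp((-1/5) t) - 1)
       = -30 + 86*exp(-t/5)/3.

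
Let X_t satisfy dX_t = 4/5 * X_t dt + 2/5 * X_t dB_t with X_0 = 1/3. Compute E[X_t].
E[X_t] = exp(4*t/5)/3

For GBM dX = mu X dt + sigma X dB with X_0 = x_0, apply Itô to Y = log X: dY = (mu - sigma^2/2) dt + sigma dB, so Y_t = log(x_0) + (mu - sigma^2/2) t + sigma B_t and hence X_t = x_0 * exp((mu - sigma^2/2) t + sigma B_t).
With mu = 4/5, sigma = 2/5, x_0 = 1/3, this gives:
  X_t = 1/3 * exp((18/25) * t + (2/5) * B_t).
Since sigma*B_t ~ Normal(0, sigma^2 t), E[exp(sigma*B_t)] = exp(sigma^2 t / 2); so E[X_t] = x_0 * exp((mu - sigma^2/2) t) * exp(sigma^2 t / 2) = x_0 * exp(mu t) = exp(4*t/5)/3.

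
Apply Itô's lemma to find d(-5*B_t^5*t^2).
d(-5*B_t^5*t^2) = (10*B_t^3*t*(-B_t^2 - 5*t)) dt + (-25*B_t^4*t^2) dB_t

Itô's formula for f(t, x): d f(t, B_t) = (f_t + (1/2) f_xx) dt + f_x dB_t. Compute partials of f(t, x) = -5*t^2*x^5:
  f_t(t,x)  = -10*t*x^5
  f_x(t,x)  = -25*t^2*x^4
  f_xx(t,x) = -100*t^2*x^3
Assemble drift = f_t + (1/2) f_xx = 10*t*x^3*(-5*t - x^2) and diffusion = f_x = -25*t^2*x^4. Substituting x = B_t:
  d(-5*B_t^5*t^2) = (10*B_t^3*t*(-B_t^2 - 5*t)) dt + (-25*B_t^4*t^2) dB_t.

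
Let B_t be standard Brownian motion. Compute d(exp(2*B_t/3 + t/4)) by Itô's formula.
d(exp(2*B_t/3 + t/4)) = (17*exp(2*B_t/3 + t/4)/36) dt + (2*exp(2*B_t/3 + t/4)/3) dB_t

Itô's formula for f(t, x): d f(t, B_t) = (f_t + (1/2) f_xx) dt + f_x dB_t. Compute partials of f(t, x) = exp(t/4 + 2*x/3):
  f_t(t,x)  = exp(t/4 + 2*x/3)/4
  f_x(t,x)  = 2*exp(t/4 + 2*x/3)/3
  f_xx(t,x) = 4*exp(t/4 + 2*x/3)/9
Assemble drift = f_t + (1/2) f_xx = 17*exp(t/4 + 2*x/3)/36 and diffusion = f_x = 2*exp(t/4 + 2*x/3)/3. Substituting x = B_t:
  d(exp(2*B_t/3 + t/4)) = (17*exp(2*B_t/3 + t/4)/36) dt + (2*exp(2*B_t/3 + t/4)/3) dB_t.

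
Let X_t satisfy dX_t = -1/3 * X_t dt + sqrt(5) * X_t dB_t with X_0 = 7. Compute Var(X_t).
Var(X_t) = (49*exp(5*t) - 49)*exp(-2*t/3)

For GBM dX = mu X dt + sigma X dB with X_0 = x_0, apply Itô to Y = log X: dY = (mu - sigma^2/2) dt + sigma dB, so Y_t = log(x_0) + (mu - sigma^2/2) t + sigma B_t and hence X_t = x_0 * exp((mu - sigma^2/2) t + sigma B_t).
With mu = -1/3, sigma = sqrt(5), x_0 = 7, this gives:
  X_t = 7 * exp((-17/6) * t + (sqrt(5)) * B_t).
Since sigma*B_t ~ Normal(0, sigma^2 t), E[exp(sigma*B_t)] = exp(sigma^2 t / 2); so E[X_t] = x_0 * exp((mu - sigma^2/2) t) * exp(sigma^2 t / 2) = x_0 * exp(mu t) = 7*exp(-t/3).
Var(X_t) = E[X_t^2] - (E[X_t])^2 = x_0^2 * exp(2 mu t) * (exp(sigma^2 t) - 1) = (49*exp(5*t) - 49)*exp(-2*t/3).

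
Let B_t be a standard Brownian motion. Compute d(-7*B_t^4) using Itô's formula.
d(-7*B_t^4) = (-42*B_t^2) dt + (-28*B_t^3) dB_t

Itô's formula for f(B_t) gives d f(B_t) = f'(B_t) dB_t + (1/2) f''(B_t) dt. Compute derivatives of f(x) = -7*x^4:
  f'(x)  = -28*x^3
  f''(x) = -84*x^2
Substitute x = B_t and multiply the f'' term by 1/2:
  drift     = (1/2) * (-84*x^2) evaluated at B_t = -42*B_t^2
  diffusion = (-28*x^3) evaluated at B_t = -28*B_t^3
Therefore d(-7*B_t^4) = (-42*B_t^2) dt + (-28*B_t^3) dB_t.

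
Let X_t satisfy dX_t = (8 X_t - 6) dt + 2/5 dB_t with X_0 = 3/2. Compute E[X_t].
E[X_t] = 3*exp(8*t)/4 + 3/4

Taking expectations and using E[dB_t] = 0, the mean m(t) = E[X_t] satisfies the ODE m'(t) = a m(t) + b with m(0) = x_0. With a = 8, b = -6, x_0 = 3/2, the solution is
  m(t) = x_0 * exp(a t) + (b/a) * (exp(a t) - 1)
       = (3/2) * exp(8 t) + ((-6)/8) * (exp(8 t) - 1)
       = 3*exp(8*t)/4 + 3/4.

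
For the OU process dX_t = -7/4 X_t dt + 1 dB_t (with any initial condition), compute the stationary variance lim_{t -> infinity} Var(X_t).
lim Var(X_t) = 2/7

The OU SDE dX = -theta X dt + sigma dB admits the integrating factor exp(theta t): d(exp(theta t) X_t) = sigma exp(theta t) dB_t. Integrating from 0 to t gives X_t = x_0 * exp(-theta t) + sigma * int_0^t exp(-theta (t-s)) dB_s for any initial x_0. The Itô integral has variance (by the Itô isometry) sigma^2 * int_0^t exp(-2 theta (t - s)) ds = sigma^2 * (1 - exp(-2 theta t)) / (2 theta), independent of x_0.
With theta = 7/4, sigma = 1:
  Var(X_t) = (1)^2 * (1 - exp(-2*7/4 t)) / (2 * 7/4) = 2/7 - 2*exp(-7*t/2)/7.
As t -> infinity, exp(-2*7/4 t) -> 0, so the stationary variance is sigma^2 / (2 theta) = 2/7.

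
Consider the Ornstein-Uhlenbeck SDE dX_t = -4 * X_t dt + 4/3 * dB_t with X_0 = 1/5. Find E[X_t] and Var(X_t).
E[X_t] = exp(-4*t)/5; Var(X_t) = 2/9 - 2*exp(-8*t)/9

The OU SDE dX = -theta X dt + sigma dB admits the integrating factor exp(theta t): d(exp(theta t) X_t) = sigma exp(theta t) dB_t. Integrating from 0 to t:
  X_t = x_0 * exp(-theta t) + sigma * int_0^t exp(-theta (t-s)) dB_s.
The Itô integral has mean 0 and (by the Itô isometry) variance sigma^2 * int_0^t exp(-2 theta (t - s)) ds = sigma^2 * (1 - exp(-2 theta t)) / (2 theta).
With theta = 4, sigma = 4/3, x_0 = 1/5:
  E[X_t] = 1/5 * exp(-4 t) = exp(-4*t)/5
  Var(X_t) = (4/3)^2 * (1 - exp(-2*4 t)) / (2 * 4) = 2/9 - 2*exp(-8*t)/9.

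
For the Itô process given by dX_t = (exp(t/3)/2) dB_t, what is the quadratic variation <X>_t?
<X>_t = 3*exp(2*t/3)/8 - 3/8

For an Itô process dX_t = a(t) dt + b(t) dB_t, the quadratic variation is <X>_t = int_0^t b(s)^2 ds (the drift term does not contribute). Here b(s) = exp(s/3)/2, so
  b(s)^2 = exp(2*s/3)/4.
Integrating from 0 to t:
  <X>_t = int_0^t (exp(2*s/3)/4) ds = 3*exp(2*t/3)/8 - 3/8.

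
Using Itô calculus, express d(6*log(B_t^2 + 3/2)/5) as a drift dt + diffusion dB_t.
d(6*log(B_t^2 + 3/2)/5) = (12*(3 - 2*B_t^2)/(5*(2*B_t^2 + 3)^2)) dt + (24*B_t/(5*(2*B_t^2 + 3))) dB_t

Itô's formula for f(B_t) gives d f(B_t) = f'(B_t) dB_t + (1/2) f''(B_t) dt. Compute derivatives of f(x) = 6*log(x^2 + 3/2)/5:
  f'(x)  = 24*x/(5*(2*x^2 + 3))
  f''(x) = 24*(3 - 2*x^2)/(5*(2*x^2 + 3)^2)
Substitute x = B_t and multiply the f'' term by 1/2:
  drift     = (1/2) * (24*(3 - 2*x^2)/(5*(2*x^2 + 3)^2)) evaluated at B_t = 12*(3 - 2*B_t^2)/(5*(2*B_t^2 + 3)^2)
  diffusion = (24*x/(5*(2*x^2 + 3))) evaluated at B_t = 24*B_t/(5*(2*B_t^2 + 3))
Therefore d(6*log(B_t^2 + 3/2)/5) = (12*(3 - 2*B_t^2)/(5*(2*B_t^2 + 3)^2)) dt + (24*B_t/(5*(2*B_t^2 + 3))) dB_t.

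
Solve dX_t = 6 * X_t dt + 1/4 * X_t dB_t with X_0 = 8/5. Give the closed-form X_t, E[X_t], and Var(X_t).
X_t = 8/5 * exp((191/32) t + (1/4) B_t); E[X_t] = 8*exp(6*t)/5; Var(X_t) = 64*(exp(t/16) - 1)*exp(12*t)/25

For GBM dX = mu X dt + sigma X dB with X_0 = x_0, apply Itô to Y = log X: dY = (mu - sigma^2/2) dt + sigma dB, so Y_t = log(x_0) + (mu - sigma^2/2) t + sigma B_t and hence X_t = x_0 * exp((mu - sigma^2/2) t + sigma B_t).
With mu = 6, sigma = 1/4, x_0 = 8/5, this gives:
  X_t = 8/5 * exp((191/32) * t + (1/4) * B_t).
Since sigma*B_t ~ Normal(0, sigma^2 t), E[exp(sigma*B_t)] = exp(sigma^2 t / 2); so E[X_t] = x_0 * exp((mu - sigma^2/2) t) * exp(sigma^2 t / 2) = x_0 * exp(mu t) = 8*exp(6*t)/5.
Var(X_t) = E[X_t^2] - (E[X_t])^2 = x_0^2 * exp(2 mu t) * (exp(sigma^2 t) - 1) = 64*(exp(t/16) - 1)*exp(12*t)/25.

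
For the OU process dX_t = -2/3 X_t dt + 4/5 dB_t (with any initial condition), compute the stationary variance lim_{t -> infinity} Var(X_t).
lim Var(X_t) = 12/25

The OU SDE dX = -theta X dt + sigma dB admits the integrating factor exp(theta t): d(exp(theta t) X_t) = sigma exp(theta t) dB_t. Integrating from 0 to t gives X_t = x_0 * exp(-theta t) + sigma * int_0^t exp(-theta (t-s)) dB_s for any initial x_0. The Itô integral has variance (by the Itô isometry) sigma^2 * int_0^t exp(-2 theta (t - s)) ds = sigma^2 * (1 - exp(-2 theta t)) / (2 theta), independent of x_0.
With theta = 2/3, sigma = 4/5:
  Var(X_t) = (4/5)^2 * (1 - exp(-2*2/3 t)) / (2 * 2/3) = 12/25 - 12*exp(-4*t/3)/25.
As t -> infinity, exp(-2*2/3 t) -> 0, so the stationary variance is sigma^2 / (2 theta) = 12/25.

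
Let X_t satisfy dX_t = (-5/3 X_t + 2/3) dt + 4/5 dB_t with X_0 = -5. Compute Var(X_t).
Var(X_t) = 24/125 - 24*exp(-10*t/3)/125

The variance V(t) = Var(X_t) satisfies V'(t) = 2 a V(t) + c^2 with V(0) = 0 (drift coefficient is linear in X, diffusion is constant). With a = -5/3, c = 4/5, the solution is
  V(t) = (c^2 / (2 a)) * (exp(2 a t) - 1)
       = ((4/5)^2 / (2*(-5/3))) * (exp((-10/3) t) - 1)
       = 24/125 - 24*exp(-10*t/3)/125.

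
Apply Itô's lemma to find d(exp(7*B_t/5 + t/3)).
d(exp(7*B_t/5 + t/3)) = (197*exp(7*B_t/5 + t/3)/150) dt + (7*exp(7*B_t/5 + t/3)/5) dB_t

Itô's formula for f(t, x): d f(t, B_t) = (f_t + (1/2) f_xx) dt + f_x dB_t. Compute partials of f(t, x) = exp(t/3 + 7*x/5):
  f_t(t,x)  = exp(t/3 + 7*x/5)/3
  f_x(t,x)  = 7*exp(t/3 + 7*x/5)/5
  f_xx(t,x) = 49*exp(t/3 + 7*x/5)/25
Assemble drift = f_t + (1/2) f_xx = 197*exp(t/3 + 7*x/5)/150 and diffusion = f_x = 7*exp(t/3 + 7*x/5)/5. Substituting x = B_t:
  d(exp(7*B_t/5 + t/3)) = (197*exp(7*B_t/5 + t/3)/150) dt + (7*exp(7*B_t/5 + t/3)/5) dB_t.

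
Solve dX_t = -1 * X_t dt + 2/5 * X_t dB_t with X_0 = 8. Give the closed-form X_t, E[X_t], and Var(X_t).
X_t = 8 * exp((-27/25) t + (2/5) B_t); E[X_t] = 8*exp(-t); Var(X_t) = (64*exp(4*t/25) - 64)*exp(-2*t)

For GBM dX = mu X dt + sigma X dB with X_0 = x_0, apply Itô to Y = log X: dY = (mu - sigma^2/2) dt + sigma dB, so Y_t = log(x_0) + (mu - sigma^2/2) t + sigma B_t and hence X_t = x_0 * exp((mu - sigma^2/2) t + sigma B_t).
With mu = -1, sigma = 2/5, x_0 = 8, this gives:
  X_t = 8 * exp((-27/25) * t + (2/5) * B_t).
Since sigma*B_t ~ Normal(0, sigma^2 t), E[exp(sigma*B_t)] = exp(sigma^2 t / 2); so E[X_t] = x_0 * exp((mu - sigma^2/2) t) * exp(sigma^2 t / 2) = x_0 * exp(mu t) = 8*exp(-t).
Var(X_t) = E[X_t^2] - (E[X_t])^2 = x_0^2 * exp(2 mu t) * (exp(sigma^2 t) - 1) = (64*exp(4*t/25) - 64)*exp(-2*t).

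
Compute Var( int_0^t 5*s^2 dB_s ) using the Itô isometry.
Var = 5*t^5

The Itô integral of a deterministic integrand f(s) has mean 0 because each increment f(s) * (B_{s+ds} - B_s) has mean 0. By the Itô isometry:
  Var( int_0^t f(s) dB_s ) = E[ (int_0^t f(s) dB_s)^2 ] = int_0^t f(s)^2 ds.
Here f(s) = 5*s^2, so f(s)^2 = 25*s^4. Integrate:
  int_0^t (25*s^4) ds = 5*t^5.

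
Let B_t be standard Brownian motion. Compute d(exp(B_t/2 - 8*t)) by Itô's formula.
d(exp(B_t/2 - 8*t)) = (-63*exp(B_t/2 - 8*t)/8) dt + (exp(B_t/2 - 8*t)/2) dB_t

Itô's formula for f(t, x): d f(t, B_t) = (f_t + (1/2) f_xx) dt + f_x dB_t. Compute partials of f(t, x) = exp(-8*t + x/2):
  f_t(t,x)  = -8*exp(-8*t + x/2)
  f_x(t,x)  = exp(-8*t + x/2)/2
  f_xx(t,x) = exp(-8*t + x/2)/4
Assemble drift = f_t + (1/2) f_xx = -63*exp(-8*t + x/2)/8 and diffusion = f_x = exp(-8*t + x/2)/2. Substituting x = B_t:
  d(exp(B_t/2 - 8*t)) = (-63*exp(B_t/2 - 8*t)/8) dt + (exp(B_t/2 - 8*t)/2) dB_t.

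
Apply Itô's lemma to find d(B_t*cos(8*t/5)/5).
d(B_t*cos(8*t/5)/5) = (-8*B_t*sin(8*t/5)/25) dt + (cos(8*t/5)/5) dB_t

Itô's formula for f(t, x): d f(t, B_t) = (f_t + (1/2) f_xx) dt + f_x dB_t. Compute partials of f(t, x) = x*cos(8*t/5)/5:
  f_t(t,x)  = -8*x*sin(8*t/5)/25
  f_x(t,x)  = cos(8*t/5)/5
  f_xx(t,x) = 0
Assemble drift = f_t + (1/2) f_xx = -8*x*sin(8*t/5)/25 and diffusion = f_x = cos(8*t/5)/5. Substituting x = B_t:
  d(B_t*cos(8*t/5)/5) = (-8*B_t*sin(8*t/5)/25) dt + (cos(8*t/5)/5) dB_t.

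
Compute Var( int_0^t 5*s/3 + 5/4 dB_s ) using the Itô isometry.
Var = 25*t*(16*t^2 + 36*t + 27)/432

The Itô integral of a deterministic integrand f(s) has mean 0 because each increment f(s) * (B_{s+ds} - B_s) has mean 0. By the Itô isometry:
  Var( int_0^t f(s) dB_s ) = E[ (int_0^t f(s) dB_s)^2 ] = int_0^t f(s)^2 ds.
Here f(s) = 5*s/3 + 5/4, so f(s)^2 = 25*(4*s + 3)^2/144. Integrate:
  int_0^t (25*(4*s + 3)^2/144) ds = 25*t*(16*t^2 + 36*t + 27)/432.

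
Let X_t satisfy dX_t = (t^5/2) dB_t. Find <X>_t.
<X>_t = t^11/44

For an Itô process dX_t = a(t) dt + b(t) dB_t, the quadratic variation is <X>_t = int_0^t b(s)^2 ds (the drift term does not contribute). Here b(s) = s^5/2, so
  b(s)^2 = s^10/4.
Integrating from 0 to t:
  <X>_t = int_0^t (s^10/4) ds = t^11/44.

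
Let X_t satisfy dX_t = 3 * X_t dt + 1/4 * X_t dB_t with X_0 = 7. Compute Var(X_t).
Var(X_t) = 49*(exp(t/16) - 1)*exp(6*t)

For GBM dX = mu X dt + sigma X dB with X_0 = x_0, apply Itô to Y = log X: dY = (mu - sigma^2/2) dt + sigma dB, so Y_t = log(x_0) + (mu - sigma^2/2) t + sigma B_t and hence X_t = x_0 * exp((mu - sigma^2/2) t + sigma B_t).
With mu = 3, sigma = 1/4, x_0 = 7, this gives:
  X_t = 7 * exp((95/32) * t + (1/4) * B_t).
Since sigma*B_t ~ Normal(0, sigma^2 t), E[exp(sigma*B_t)] = exp(sigma^2 t / 2); so E[X_t] = x_0 * exp((mu - sigma^2/2) t) * exp(sigma^2 t / 2) = x_0 * exp(mu t) = 7*exp(3*t).
Var(X_t) = E[X_t^2] - (E[X_t])^2 = x_0^2 * exp(2 mu t) * (exp(sigma^2 t) - 1) = 49*(exp(t/16) - 1)*exp(6*t).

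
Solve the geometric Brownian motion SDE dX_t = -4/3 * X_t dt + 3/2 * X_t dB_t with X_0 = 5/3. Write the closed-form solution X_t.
X_t = 5/3 * exp((-59/24) * t + (3/2) * B_t)

For GBM dX = mu X dt + sigma X dB with X_0 = x_0, apply Itô to Y = log X: dY = (mu - sigma^2/2) dt + sigma dB, so Y_t = log(x_0) + (mu - sigma^2/2) t + sigma B_t and hence X_t = x_0 * exp((mu - sigma^2/2) t + sigma B_t).
With mu = -4/3, sigma = 3/2, x_0 = 5/3, this gives:
  X_t = 5/3 * exp((-59/24) * t + (3/2) * B_t).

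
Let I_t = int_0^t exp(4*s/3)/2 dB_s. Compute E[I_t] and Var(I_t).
E[I_t] = 0; Var(I_t) = 3*exp(8*t/3)/32 - 3/32

The Itô integral of a deterministic integrand f(s) has mean 0 because each increment f(s) * (B_{s+ds} - B_s) has mean 0. By the Itô isometry:
  Var( int_0^t f(s) dB_s ) = E[ (int_0^t f(s) dB_s)^2 ] = int_0^t f(s)^2 ds.
Here f(s) = exp(4*s/3)/2, so f(s)^2 = exp(8*s/3)/4. Integrate:
  int_0^t (exp(8*s/3)/4) ds = 3*exp(8*t/3)/32 - 3/32.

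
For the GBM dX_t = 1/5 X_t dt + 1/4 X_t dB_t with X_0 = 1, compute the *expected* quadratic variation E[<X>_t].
E[<X>_t] = 5*exp(37*t/80)/37 - 5/37

<X>_t = int_0^t ((1/4) * X_s)^2 ds. Taking expectation inside the integral: E[<X>_t] = (1/4)^2 * int_0^t E[X_s^2] ds. For GBM, E[X_s^2] = x_0^2 * exp((2 mu + sigma^2) s). Integrating:
  E[<X>_t] = (1/4)^2 * 1^2 * (exp((2*(1/5) + (1/4)^2) t) - 1) / (2*(1/5) + (1/4)^2)
           = (1/4)^2 * 1^2 * (exp((37/80) t) - 1) / (37/80) = 5*exp(37*t/80)/37 - 5/37.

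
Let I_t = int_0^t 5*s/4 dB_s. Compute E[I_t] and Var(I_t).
E[I_t] = 0; Var(I_t) = 25*t^3/48

The Itô integral of a deterministic integrand f(s) has mean 0 because each increment f(s) * (B_{s+ds} - B_s) has mean 0. By the Itô isometry:
  Var( int_0^t f(s) dB_s ) = E[ (int_0^t f(s) dB_s)^2 ] = int_0^t f(s)^2 ds.
Here f(s) = 5*s/4, so f(s)^2 = 25*s^2/16. Integrate:
  int_0^t (25*s^2/16) ds = 25*t^3/48.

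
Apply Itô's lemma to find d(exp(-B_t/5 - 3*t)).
d(exp(-B_t/5 - 3*t)) = (-149*exp(-B_t/5 - 3*t)/50) dt + (-exp(-B_t/5 - 3*t)/5) dB_t

Itô's formula for f(t, x): d f(t, B_t) = (f_t + (1/2) f_xx) dt + f_x dB_t. Compute partials of f(t, x) = exp(-3*t - x/5):
  f_t(t,x)  = -3*exp(-3*t - x/5)
  f_x(t,x)  = -exp(-3*t - x/5)/5
  f_xx(t,x) = exp(-3*t - x/5)/25
Assemble drift = f_t + (1/2) f_xx = -149*exp(-3*t - x/5)/50 and diffusion = f_x = -exp(-3*t - x/5)/5. Substituting x = B_t:
  d(exp(-B_t/5 - 3*t)) = (-149*exp(-B_t/5 - 3*t)/50) dt + (-exp(-B_t/5 - 3*t)/5) dB_t.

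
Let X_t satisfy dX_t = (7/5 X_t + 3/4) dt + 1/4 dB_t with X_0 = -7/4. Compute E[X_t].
E[X_t] = -17*exp(7*t/5)/14 - 15/28

Taking expectations and using E[dB_t] = 0, the mean m(t) = E[X_t] satisfies the ODE m'(t) = a m(t) + b with m(0) = x_0. With a = 7/5, b = 3/4, x_0 = -7/4, the solution is
  m(t) = x_0 * exp(a t) + (b/a) * (exp(a t) - 1)
       = (-7/4) * exp((7/5) t) + ((3/4)/(7/5)) * (exp((7/5) t) - 1)
       = -17*exp(7*t/5)/14 - 15/28.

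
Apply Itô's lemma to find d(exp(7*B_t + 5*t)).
d(exp(7*B_t + 5*t)) = (59*exp(7*B_t + 5*t)/2) dt + (7*exp(7*B_t + 5*t)) dB_t

Itô's formula for f(t, x): d f(t, B_t) = (f_t + (1/2) f_xx) dt + f_x dB_t. Compute partials of f(t, x) = exp(5*t + 7*x):
  f_t(t,x)  = 5*exp(5*t + 7*x)
  f_x(t,x)  = 7*exp(5*t + 7*x)
  f_xx(t,x) = 49*exp(5*t + 7*x)
Assemble drift = f_t + (1/2) f_xx = 59*exp(5*t + 7*x)/2 and diffusion = f_x = 7*exp(5*t + 7*x). Substituting x = B_t:
  d(exp(7*B_t + 5*t)) = (59*exp(7*B_t + 5*t)/2) dt + (7*exp(7*B_t + 5*t)) dB_t.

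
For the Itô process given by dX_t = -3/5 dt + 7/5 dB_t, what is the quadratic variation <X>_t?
<X>_t = 49*t/25

For an Itô process dX_t = a(t) dt + b(t) dB_t, the quadratic variation is <X>_t = int_0^t b(s)^2 ds (the drift term does not contribute). Here b(s) = 7/5, so
  b(s)^2 = 49/25.
Integrating from 0 to t:
  <X>_t = int_0^t (49/25) ds = 49*t/25.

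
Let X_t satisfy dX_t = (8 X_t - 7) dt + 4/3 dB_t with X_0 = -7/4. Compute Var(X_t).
Var(X_t) = exp(16*t)/9 - 1/9

The variance V(t) = Var(X_t) satisfies V'(t) = 2 a V(t) + c^2 with V(0) = 0 (drift coefficient is linear in X, diffusion is constant). With a = 8, c = 4/3, the solution is
  V(t) = (c^2 / (2 a)) * (exp(2 a t) - 1)
       = ((4/3)^2 / (2*8)) * (exp(16 t) - 1)
       = exp(16*t)/9 - 1/9.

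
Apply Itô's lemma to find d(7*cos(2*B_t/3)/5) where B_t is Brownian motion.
d(7*cos(2*B_t/3)/5) = (-14*cos(2*B_t/3)/45) dt + (-14*sin(2*B_t/3)/15) dB_t

Itô's formula for f(B_t) gives d f(B_t) = f'(B_t) dB_t + (1/2) f''(B_t) dt. Compute derivatives of f(x) = 7*cos(2*x/3)/5:
  f'(x)  = -14*sin(2*x/3)/15
  f''(x) = -28*cos(2*x/3)/45
Substitute x = B_t and multiply the f'' term by 1/2:
  drift     = (1/2) * (-28*cos(2*x/3)/45) evaluated at B_t = -14*cos(2*B_t/3)/45
  diffusion = (-14*sin(2*x/3)/15) evaluated at B_t = -14*sin(2*B_t/3)/15
Therefore d(7*cos(2*B_t/3)/5) = (-14*cos(2*B_t/3)/45) dt + (-14*sin(2*B_t/3)/15) dB_t.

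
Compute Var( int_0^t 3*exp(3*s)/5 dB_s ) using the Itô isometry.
Var = 3*exp(6*t)/50 - 3/50

The Itô integral of a deterministic integrand f(s) has mean 0 because each increment f(s) * (B_{s+ds} - B_s) has mean 0. By the Itô isometry:
  Var( int_0^t f(s) dB_s ) = E[ (int_0^t f(s) dB_s)^2 ] = int_0^t f(s)^2 ds.
Here f(s) = 3*exp(3*s)/5, so f(s)^2 = 9*exp(6*s)/25. Integrate:
  int_0^t (9*exp(6*s)/25) ds = 3*exp(6*t)/50 - 3/50.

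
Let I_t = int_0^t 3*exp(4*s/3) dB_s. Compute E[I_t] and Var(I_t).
E[I_t] = 0; Var(I_t) = 27*exp(8*t/3)/8 - 27/8

The Itô integral of a deterministic integrand f(s) has mean 0 because each increment f(s) * (B_{s+ds} - B_s) has mean 0. By the Itô isometry:
  Var( int_0^t f(s) dB_s ) = E[ (int_0^t f(s) dB_s)^2 ] = int_0^t f(s)^2 ds.
Here f(s) = 3*exp(4*s/3), so f(s)^2 = 9*exp(8*s/3). Integrate:
  int_0^t (9*exp(8*s/3)) ds = 27*exp(8*t/3)/8 - 27/8.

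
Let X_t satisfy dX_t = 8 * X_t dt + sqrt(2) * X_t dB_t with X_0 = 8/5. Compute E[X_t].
E[X_t] = 8*exp(8*t)/5

For GBM dX = mu X dt + sigma X dB with X_0 = x_0, apply Itô to Y = log X: dY = (mu - sigma^2/2) dt + sigma dB, so Y_t = log(x_0) + (mu - sigma^2/2) t + sigma B_t and hence X_t = x_0 * exp((mu - sigma^2/2) t + sigma B_t).
With mu = 8, sigma = sqrt(2), x_0 = 8/5, this gives:
  X_t = 8/5 * exp((7) * t + (sqrt(2)) * B_t).
Since sigma*B_t ~ Normal(0, sigma^2 t), E[exp(sigma*B_t)] = exp(sigma^2 t / 2); so E[X_t] = x_0 * exp((mu - sigma^2/2) t) * exp(sigma^2 t / 2) = x_0 * exp(mu t) = 8*exp(8*t)/5.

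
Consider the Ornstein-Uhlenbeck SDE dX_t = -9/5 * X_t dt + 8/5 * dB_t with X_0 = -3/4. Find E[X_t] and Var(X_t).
E[X_t] = -3*exp(-9*t/5)/4; Var(X_t) = 32/45 - 32*exp(-18*t/5)/45

The OU SDE dX = -theta X dt + sigma dB admits the integrating factor exp(theta t): d(exp(theta t) X_t) = sigma exp(theta t) dB_t. Integrating from 0 to t:
  X_t = x_0 * exp(-theta t) + sigma * int_0^t exp(-theta (t-s)) dB_s.
The Itô integral has mean 0 and (by the Itô isometry) variance sigma^2 * int_0^t exp(-2 theta (t - s)) ds = sigma^2 * (1 - exp(-2 theta t)) / (2 theta).
With theta = 9/5, sigma = 8/5, x_0 = -3/4:
  E[X_t] = -3/4 * exp(-9/5 t) = -3*exp(-9*t/5)/4
  Var(X_t) = (8/5)^2 * (1 - exp(-2*9/5 t)) / (2 * 9/5) = 32/45 - 32*exp(-18*t/5)/45.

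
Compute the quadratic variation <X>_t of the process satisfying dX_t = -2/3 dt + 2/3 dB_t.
<X>_t = 4*t/9

For an Itô process dX_t = a(t) dt + b(t) dB_t, the quadratic variation is <X>_t = int_0^t b(s)^2 ds (the drift term does not contribute). Here b(s) = 2/3, so
  b(s)^2 = 4/9.
Integrating from 0 to t:
  <X>_t = int_0^t (4/9) ds = 4*t/9.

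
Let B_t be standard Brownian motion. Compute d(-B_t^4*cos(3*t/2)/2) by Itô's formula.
d(-B_t^4*cos(3*t/2)/2) = (3*B_t^2*(B_t^2*sin(3*t/2) - 4*cos(3*t/2))/4) dt + (-2*B_t^3*cos(3*t/2)) dB_t

Itô's formula for f(t, x): d f(t, B_t) = (f_t + (1/2) f_xx) dt + f_x dB_t. Compute partials of f(t, x) = -x^4*cos(3*t/2)/2:
  f_t(t,x)  = 3*x^4*sin(3*t/2)/4
  f_x(t,x)  = -2*x^3*cos(3*t/2)
  f_xx(t,x) = -6*x^2*cos(3*t/2)
Assemble drift = f_t + (1/2) f_xx = 3*x^2*(x^2*sin(3*t/2) - 4*cos(3*t/2))/4 and diffusion = f_x = -2*x^3*cos(3*t/2). Substituting x = B_t:
  d(-B_t^4*cos(3*t/2)/2) = (3*B_t^2*(B_t^2*sin(3*t/2) - 4*cos(3*t/2))/4) dt + (-2*B_t^3*cos(3*t/2)) dB_t.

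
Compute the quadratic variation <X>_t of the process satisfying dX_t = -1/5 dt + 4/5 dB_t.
<X>_t = 16*t/25

For an Itô process dX_t = a(t) dt + b(t) dB_t, the quadratic variation is <X>_t = int_0^t b(s)^2 ds (the drift term does not contribute). Here b(s) = 4/5, so
  b(s)^2 = 16/25.
Integrating from 0 to t:
  <X>_t = int_0^t (16/25) ds = 16*t/25.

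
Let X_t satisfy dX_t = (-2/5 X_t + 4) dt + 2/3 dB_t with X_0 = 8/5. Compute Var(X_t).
Var(X_t) = 5/9 - 5*exp(-4*t/5)/9

The variance V(t) = Var(X_t) satisfies V'(t) = 2 a V(t) + c^2 with V(0) = 0 (drift coefficient is linear in X, diffusion is constant). With a = -2/5, c = 2/3, the solution is
  V(t) = (c^2 / (2 a)) * (exp(2 a t) - 1)
       = ((2/3)^2 / (2*(-2/5))) * (exp((-4/5) t) - 1)
       = 5/9 - 5*exp(-4*t/5)/9.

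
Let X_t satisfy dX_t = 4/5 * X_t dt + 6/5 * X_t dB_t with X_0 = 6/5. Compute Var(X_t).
Var(X_t) = 36*(exp(36*t/25) - 1)*exp(8*t/5)/25

For GBM dX = mu X dt + sigma X dB with X_0 = x_0, apply Itô to Y = log X: dY = (mu - sigma^2/2) dt + sigma dB, so Y_t = log(x_0) + (mu - sigma^2/2) t + sigma B_t and hence X_t = x_0 * exp((mu - sigma^2/2) t + sigma B_t).
With mu = 4/5, sigma = 6/5, x_0 = 6/5, this gives:
  X_t = 6/5 * exp((2/25) * t + (6/5) * B_t).
Since sigma*B_t ~ Normal(0, sigma^2 t), E[exp(sigma*B_t)] = exp(sigma^2 t / 2); so E[X_t] = x_0 * exp((mu - sigma^2/2) t) * exp(sigma^2 t / 2) = x_0 * exp(mu t) = 6*exp(4*t/5)/5.
Var(X_t) = E[X_t^2] - (E[X_t])^2 = x_0^2 * exp(2 mu t) * (exp(sigma^2 t) - 1) = 36*(exp(36*t/25) - 1)*exp(8*t/5)/25.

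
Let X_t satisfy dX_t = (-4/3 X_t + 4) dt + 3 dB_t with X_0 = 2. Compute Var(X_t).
Var(X_t) = 27/8 - 27*exp(-8*t/3)/8

The variance V(t) = Var(X_t) satisfies V'(t) = 2 a V(t) + c^2 with V(0) = 0 (drift coefficient is linear in X, diffusion is constant). With a = -4/3, c = 3, the solution is
  V(t) = (c^2 / (2 a)) * (exp(2 a t) - 1)
       = (3^2 / (2*(-4/3))) * (exp((-8/3) t) - 1)
       = 27/8 - 27*exp(-8*t/3)/8.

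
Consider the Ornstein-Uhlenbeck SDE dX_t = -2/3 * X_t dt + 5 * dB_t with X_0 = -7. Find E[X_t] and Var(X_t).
E[X_t] = -7*exp(-2*t/3); Var(X_t) = 75/4 - 75*exp(-4*t/3)/4

The OU SDE dX = -theta X dt + sigma dB admits the integrating factor exp(theta t): d(exp(theta t) X_t) = sigma exp(theta t) dB_t. Integrating from 0 to t:
  X_t = x_0 * exp(-theta t) + sigma * int_0^t exp(-theta (t-s)) dB_s.
The Itô integral has mean 0 and (by the Itô isometry) variance sigma^2 * int_0^t exp(-2 theta (t - s)) ds = sigma^2 * (1 - exp(-2 theta t)) / (2 theta).
With theta = 2/3, sigma = 5, x_0 = -7:
  E[X_t] = -7 * exp(-2/3 t) = -7*exp(-2*t/3)
  Var(X_t) = (5)^2 * (1 - exp(-2*2/3 t)) / (2 * 2/3) = 75/4 - 75*exp(-4*t/3)/4.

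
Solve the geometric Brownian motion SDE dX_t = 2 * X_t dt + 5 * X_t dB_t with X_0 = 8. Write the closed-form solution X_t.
X_t = 8 * exp((-21/2) * t + (5) * B_t)

For GBM dX = mu X dt + sigma X dB with X_0 = x_0, apply Itô to Y = log X: dY = (mu - sigma^2/2) dt + sigma dB, so Y_t = log(x_0) + (mu - sigma^2/2) t + sigma B_t and hence X_t = x_0 * exp((mu - sigma^2/2) t + sigma B_t).
With mu = 2, sigma = 5, x_0 = 8, this gives:
  X_t = 8 * exp((-21/2) * t + (5) * B_t).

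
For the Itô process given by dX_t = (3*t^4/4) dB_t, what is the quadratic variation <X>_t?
<X>_t = t^9/16

For an Itô process dX_t = a(t) dt + b(t) dB_t, the quadratic variation is <X>_t = int_0^t b(s)^2 ds (the drift term does not contribute). Here b(s) = 3*s^4/4, so
  b(s)^2 = 9*s^8/16.
Integrating from 0 to t:
  <X>_t = int_0^t (9*s^8/16) ds = t^9/16.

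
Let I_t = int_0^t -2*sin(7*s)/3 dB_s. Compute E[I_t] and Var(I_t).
E[I_t] = 0; Var(I_t) = 2*t/9 - sin(14*t)/63

The Itô integral of a deterministic integrand f(s) has mean 0 because each increment f(s) * (B_{s+ds} - B_s) has mean 0. By the Itô isometry:
  Var( int_0^t f(s) dB_s ) = E[ (int_0^t f(s) dB_s)^2 ] = int_0^t f(s)^2 ds.
Here f(s) = -2*sin(7*s)/3, so f(s)^2 = 4*sin(7*s)^2/9. Integrate:
  int_0^t (4*sin(7*s)^2/9) ds = 2*t/9 - sin(14*t)/63.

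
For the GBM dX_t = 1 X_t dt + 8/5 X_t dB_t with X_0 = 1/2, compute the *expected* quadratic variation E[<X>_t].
E[<X>_t] = 8*exp(114*t/25)/57 - 8/57

<X>_t = int_0^t ((8/5) * X_s)^2 ds. Taking expectation inside the integral: E[<X>_t] = (8/5)^2 * int_0^t E[X_s^2] ds. For GBM, E[X_s^2] = x_0^2 * exp((2 mu + sigma^2) s). Integrating:
  E[<X>_t] = (8/5)^2 * (1/2)^2 * (exp((2*1 + (8/5)^2) t) - 1) / (2*1 + (8/5)^2)
           = (8/5)^2 * (1/2)^2 * (exp((114/25) t) - 1) / (114/25) = 8*exp(114*t/25)/57 - 8/57.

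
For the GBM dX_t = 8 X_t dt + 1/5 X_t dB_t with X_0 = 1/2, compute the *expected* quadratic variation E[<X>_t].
E[<X>_t] = exp(401*t/25)/1604 - 1/1604

<X>_t = int_0^t ((1/5) * X_s)^2 ds. Taking expectation inside the integral: E[<X>_t] = (1/5)^2 * int_0^t E[X_s^2] ds. For GBM, E[X_s^2] = x_0^2 * exp((2 mu + sigma^2) s). Integrating:
  E[<X>_t] = (1/5)^2 * (1/2)^2 * (exp((2*8 + (1/5)^2) t) - 1) / (2*8 + (1/5)^2)
           = (1/5)^2 * (1/2)^2 * (exp((401/25) t) - 1) / (401/25) = exp(401*t/25)/1604 - 1/1604.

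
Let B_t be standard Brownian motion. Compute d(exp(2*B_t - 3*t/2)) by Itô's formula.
d(exp(2*B_t - 3*t/2)) = (exp(2*B_t - 3*t/2)/2) dt + (2*exp(2*B_t - 3*t/2)) dB_t

Itô's formula for f(t, x): d f(t, B_t) = (f_t + (1/2) f_xx) dt + f_x dB_t. Compute partials of f(t, x) = exp(-3*t/2 + 2*x):
  f_t(t,x)  = -3*exp(-3*t/2 + 2*x)/2
  f_x(t,x)  = 2*exp(-3*t/2 + 2*x)
  f_xx(t,x) = 4*exp(-3*t/2 + 2*x)
Assemble drift = f_t + (1/2) f_xx = exp(-3*t/2 + 2*x)/2 and diffusion = f_x = 2*exp(-3*t/2 + 2*x). Substituting x = B_t:
  d(exp(2*B_t - 3*t/2)) = (exp(2*B_t - 3*t/2)/2) dt + (2*exp(2*B_t - 3*t/2)) dB_t.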